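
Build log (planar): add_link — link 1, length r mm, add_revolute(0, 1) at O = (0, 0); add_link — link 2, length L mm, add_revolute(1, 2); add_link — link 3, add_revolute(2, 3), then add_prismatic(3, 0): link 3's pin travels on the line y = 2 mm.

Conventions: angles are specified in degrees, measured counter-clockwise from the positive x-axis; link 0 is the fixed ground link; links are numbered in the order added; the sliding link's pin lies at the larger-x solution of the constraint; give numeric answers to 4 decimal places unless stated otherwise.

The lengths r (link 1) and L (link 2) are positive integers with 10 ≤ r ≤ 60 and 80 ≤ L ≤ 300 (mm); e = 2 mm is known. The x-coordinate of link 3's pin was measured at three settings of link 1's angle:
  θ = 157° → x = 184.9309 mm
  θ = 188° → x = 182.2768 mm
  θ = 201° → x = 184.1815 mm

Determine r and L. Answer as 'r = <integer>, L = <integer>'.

constraint per measurement: (x − r cos θ)² + (r sin θ − e)² = L²
subtracting the θ₁ and θ₂ equations cancels the r² and L² terms:
r = (x₁² − x₂²) / (2[(x₁cos θ₁ + e sin θ₁) − (x₂cos θ₂ + e sin θ₂)]) = 42.9989 → r = 43
L² = (x₁ − r cos θ₁)² + (r sin θ₁ − e)² = 50624.9940 → L = 225.0000 → L = 225
check at θ₃=201°: x = 184.1815 (printed 184.1815) ✓

r = 43, L = 225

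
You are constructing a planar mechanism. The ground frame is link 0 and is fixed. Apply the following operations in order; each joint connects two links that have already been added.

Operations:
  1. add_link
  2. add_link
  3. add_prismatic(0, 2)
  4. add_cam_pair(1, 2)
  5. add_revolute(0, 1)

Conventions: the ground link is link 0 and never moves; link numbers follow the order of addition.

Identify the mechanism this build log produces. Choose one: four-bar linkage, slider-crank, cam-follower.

links: 3 (incl. ground); joints: 1 revolute, 1 prismatic, 1 higher (cam) pair, forming one closed loop
3 links, revolute + prismatic + higher pair in one loop → cam-follower

cam-follower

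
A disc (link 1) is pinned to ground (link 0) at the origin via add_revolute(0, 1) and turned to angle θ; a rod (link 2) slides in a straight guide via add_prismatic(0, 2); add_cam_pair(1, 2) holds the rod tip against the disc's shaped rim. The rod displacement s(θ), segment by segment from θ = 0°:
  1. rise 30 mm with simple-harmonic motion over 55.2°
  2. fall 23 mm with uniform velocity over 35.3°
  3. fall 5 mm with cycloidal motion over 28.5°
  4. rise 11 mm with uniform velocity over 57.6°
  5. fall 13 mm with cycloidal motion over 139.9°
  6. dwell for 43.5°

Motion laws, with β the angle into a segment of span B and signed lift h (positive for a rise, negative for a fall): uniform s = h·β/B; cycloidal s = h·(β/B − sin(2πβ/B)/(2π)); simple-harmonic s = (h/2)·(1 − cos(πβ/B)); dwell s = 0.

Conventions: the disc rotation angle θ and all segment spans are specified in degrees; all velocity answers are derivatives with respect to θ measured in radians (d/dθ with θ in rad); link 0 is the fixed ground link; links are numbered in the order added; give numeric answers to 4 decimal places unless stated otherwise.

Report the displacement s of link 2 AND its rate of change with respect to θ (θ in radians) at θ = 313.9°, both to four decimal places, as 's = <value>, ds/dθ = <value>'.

segment 1 (0° to 55.2°, simple-harmonic, h = 30) is passed completely: s = 0.0000 + (30) = 30.0000
segment 2 (55.2° to 90.5°, uniform, h = -23) is passed completely: s = 30.0000 + (-23) = 7.0000
segment 3 (90.5° to 119°, cycloidal, h = -5) is passed completely: s = 7.0000 + (-5) = 2.0000
segment 4 (119° to 176.6°, uniform, h = 11) is passed completely: s = 2.0000 + (11) = 13.0000
θ = 313.9° falls in segment 5 (176.6° to 316.5°, cycloidal, h = -13): β = 313.9 − 176.6 = 137.3°, B = 139.9°; Δs = -13·(0.9814 − sin(2π·0.9814)/(2π)) = -12.9995; s = 13.0000 − 12.9995 = 0.0005
velocity in seg [176.6°–316.5°] (cycloidal), θ in radians: β = 137.3° = 2.3963 rad, B = 139.9° = 2.4417 rad; ds/dθ = (h/B)(1 − cos(2πβ/B)) = ((-13)/2.4417)(1 − cos(2π·0.9814)) = -0.036257 mm/rad

s = 0.0005, ds/dθ = -0.0363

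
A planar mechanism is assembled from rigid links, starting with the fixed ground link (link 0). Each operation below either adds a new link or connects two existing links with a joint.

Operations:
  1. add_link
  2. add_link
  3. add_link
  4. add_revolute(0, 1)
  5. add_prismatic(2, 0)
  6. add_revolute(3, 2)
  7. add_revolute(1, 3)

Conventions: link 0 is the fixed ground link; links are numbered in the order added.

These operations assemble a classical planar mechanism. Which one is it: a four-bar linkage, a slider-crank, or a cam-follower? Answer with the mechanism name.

links: 4 (incl. ground); joints: 3 revolute, 1 prismatic, 0 higher (cam) pair, forming one closed loop
4 links, 3 revolutes + 1 prismatic in one loop → slider-crank

slider-crank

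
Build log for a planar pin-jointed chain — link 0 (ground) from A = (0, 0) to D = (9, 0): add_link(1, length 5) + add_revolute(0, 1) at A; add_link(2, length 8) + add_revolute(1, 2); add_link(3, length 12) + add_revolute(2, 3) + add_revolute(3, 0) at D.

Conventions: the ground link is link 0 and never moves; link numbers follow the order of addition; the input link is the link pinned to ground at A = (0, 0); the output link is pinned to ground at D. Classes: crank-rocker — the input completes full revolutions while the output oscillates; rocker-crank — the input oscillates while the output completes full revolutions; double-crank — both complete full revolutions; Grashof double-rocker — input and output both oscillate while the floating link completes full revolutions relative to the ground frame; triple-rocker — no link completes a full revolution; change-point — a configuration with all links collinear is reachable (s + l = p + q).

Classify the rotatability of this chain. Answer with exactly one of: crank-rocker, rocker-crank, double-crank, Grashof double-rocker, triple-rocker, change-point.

lengths: ground=9, input=5, coupler=8, output=12
sorted: s=5 (shortest), l=12 (longest), p+q=17
s + l = 17 vs p + q = 17
s + l = p + q → change-point (collinear configuration reachable)

change-point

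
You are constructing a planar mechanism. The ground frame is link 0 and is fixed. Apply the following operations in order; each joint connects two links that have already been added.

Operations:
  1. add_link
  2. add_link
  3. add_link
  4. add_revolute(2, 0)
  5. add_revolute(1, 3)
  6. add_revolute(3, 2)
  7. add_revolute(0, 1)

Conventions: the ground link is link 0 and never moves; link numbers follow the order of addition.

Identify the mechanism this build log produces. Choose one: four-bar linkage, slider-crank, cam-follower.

links: 4 (incl. ground); joints: 4 revolute, 0 prismatic, 0 higher (cam) pair, forming one closed loop
4 links in a single 4R loop → four-bar linkage

four-bar linkage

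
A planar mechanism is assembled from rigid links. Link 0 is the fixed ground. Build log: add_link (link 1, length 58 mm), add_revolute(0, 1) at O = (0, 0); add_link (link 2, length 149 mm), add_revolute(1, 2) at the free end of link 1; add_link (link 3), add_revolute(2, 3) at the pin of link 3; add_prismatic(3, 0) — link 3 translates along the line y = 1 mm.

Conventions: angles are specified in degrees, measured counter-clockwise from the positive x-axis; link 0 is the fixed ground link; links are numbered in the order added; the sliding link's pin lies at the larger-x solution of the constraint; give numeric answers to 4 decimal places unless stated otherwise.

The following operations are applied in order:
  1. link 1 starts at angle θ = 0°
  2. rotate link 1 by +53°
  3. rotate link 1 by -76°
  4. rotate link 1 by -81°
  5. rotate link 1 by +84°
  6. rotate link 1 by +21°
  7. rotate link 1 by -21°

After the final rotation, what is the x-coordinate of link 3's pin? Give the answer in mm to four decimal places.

geometry: r = 58 mm, L = 149 mm, e = 1 mm; θ starts at 0°
rotate link 1 by +53°: θ ← 0° +53° = 53°
rotate link 1 by -76°: θ ← 53° -76° = -23°
rotate link 1 by -81°: θ ← -23° -81° = -104°
rotate link 1 by +84°: θ ← -104° +84° = -20°
rotate link 1 by +21°: θ ← -20° +21° = 1°
rotate link 1 by -21°: θ ← 1° -21° = -20°
crank pin P = (r cos θ, r sin θ) = (54.502172, -19.837168)
h = r sin θ − e = -19.837168 − 1 = -20.837168
x = r cos θ + √(L² − h²) = 54.502172 + 147.535800 = 202.037972

202.0380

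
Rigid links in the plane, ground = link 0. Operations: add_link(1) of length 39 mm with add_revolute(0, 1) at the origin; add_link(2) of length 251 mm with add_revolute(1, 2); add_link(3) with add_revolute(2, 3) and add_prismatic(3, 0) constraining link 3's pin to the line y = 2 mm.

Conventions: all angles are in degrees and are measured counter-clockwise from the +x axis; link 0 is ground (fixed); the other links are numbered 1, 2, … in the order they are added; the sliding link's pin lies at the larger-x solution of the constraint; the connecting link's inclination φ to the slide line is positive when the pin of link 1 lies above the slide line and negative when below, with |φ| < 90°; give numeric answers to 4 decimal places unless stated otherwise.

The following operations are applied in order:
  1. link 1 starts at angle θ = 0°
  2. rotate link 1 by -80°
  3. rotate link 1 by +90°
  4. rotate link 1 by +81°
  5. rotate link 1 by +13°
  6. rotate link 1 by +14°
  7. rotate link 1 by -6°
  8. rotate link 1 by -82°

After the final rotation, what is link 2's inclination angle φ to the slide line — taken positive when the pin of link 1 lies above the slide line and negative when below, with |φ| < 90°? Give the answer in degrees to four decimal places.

geometry: r = 39 mm, L = 251 mm, e = 2 mm; θ starts at 0°
rotate link 1 by -80°: θ ← 0° -80° = -80°
rotate link 1 by +90°: θ ← -80° +90° = 10°
rotate link 1 by +81°: θ ← 10° +81° = 91°
rotate link 1 by +13°: θ ← 91° +13° = 104°
rotate link 1 by +14°: θ ← 104° +14° = 118°
rotate link 1 by -6°: θ ← 118° -6° = 112°
rotate link 1 by -82°: θ ← 112° -82° = 30°
h = r sin θ − e = 19.500000 − 2 = 17.500000
sin φ = h / L = 17.500000 / 251 = 0.06972112
φ = arcsin(0.06972112) = 3.997969°

3.9980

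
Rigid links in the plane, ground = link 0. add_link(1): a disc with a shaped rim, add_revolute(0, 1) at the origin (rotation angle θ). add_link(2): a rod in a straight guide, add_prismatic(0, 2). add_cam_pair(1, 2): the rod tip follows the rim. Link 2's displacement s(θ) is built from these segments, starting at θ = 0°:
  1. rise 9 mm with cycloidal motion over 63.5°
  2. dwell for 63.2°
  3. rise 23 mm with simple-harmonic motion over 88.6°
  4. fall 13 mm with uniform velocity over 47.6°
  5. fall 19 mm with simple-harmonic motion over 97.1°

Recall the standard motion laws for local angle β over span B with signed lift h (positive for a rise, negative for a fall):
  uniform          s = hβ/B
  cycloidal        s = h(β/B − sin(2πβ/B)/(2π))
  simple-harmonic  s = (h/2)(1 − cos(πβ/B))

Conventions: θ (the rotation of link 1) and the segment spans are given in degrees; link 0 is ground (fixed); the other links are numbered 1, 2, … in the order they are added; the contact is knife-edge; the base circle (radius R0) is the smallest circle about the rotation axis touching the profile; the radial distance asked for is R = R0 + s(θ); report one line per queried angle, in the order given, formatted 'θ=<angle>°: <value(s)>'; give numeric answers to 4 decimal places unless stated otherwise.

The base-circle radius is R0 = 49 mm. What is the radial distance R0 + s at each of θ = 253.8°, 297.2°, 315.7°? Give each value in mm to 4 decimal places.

segment 1 (0° to 63.5°, cycloidal, h = 9) is passed completely: s = 0.0000 + (9) = 9.0000
segment 2 (63.5° to 126.7°, dwell): s unchanged at 9.0000
segment 3 (126.7° to 215.3°, simple-harmonic, h = 23) is passed completely: s = 9.0000 + (23) = 32.0000
θ = 253.8° falls in segment 4 (215.3° to 262.9°, uniform, h = -13): β = 253.8 − 215.3 = 38.5°, B = 47.6°; Δs = -13·38.5/47.6 = -10.5147; s = 32.0000 − 10.5147 = 21.4853
segment 4 (215.3° to 262.9°, uniform, h = -13) is passed completely: s = 32.0000 + (-13) = 19.0000
θ = 297.2° falls in segment 5 (262.9° to 360°, simple-harmonic, h = -19): β = 297.2 − 262.9 = 34.3°, B = 97.1°; Δs = -19/2·(1 − cos(π·0.3532)) = -5.2736; s = 19.0000 − 5.2736 = 13.7264
θ = 315.7° falls in segment 5 (262.9° to 360°, simple-harmonic, h = -19): β = 315.7 − 262.9 = 52.8°, B = 97.1°; Δs = -19/2·(1 − cos(π·0.5438)) = -10.8022; s = 19.0000 − 10.8022 = 8.1978
θ=253.8°: R = R0 + s = 49 + 21.4853 = 70.4853
θ=297.2°: R = R0 + s = 49 + 13.7264 = 62.7264
θ=315.7°: R = R0 + s = 49 + 8.1978 = 57.1978

θ=253.8°: 70.4853
θ=297.2°: 62.7264
θ=315.7°: 57.1978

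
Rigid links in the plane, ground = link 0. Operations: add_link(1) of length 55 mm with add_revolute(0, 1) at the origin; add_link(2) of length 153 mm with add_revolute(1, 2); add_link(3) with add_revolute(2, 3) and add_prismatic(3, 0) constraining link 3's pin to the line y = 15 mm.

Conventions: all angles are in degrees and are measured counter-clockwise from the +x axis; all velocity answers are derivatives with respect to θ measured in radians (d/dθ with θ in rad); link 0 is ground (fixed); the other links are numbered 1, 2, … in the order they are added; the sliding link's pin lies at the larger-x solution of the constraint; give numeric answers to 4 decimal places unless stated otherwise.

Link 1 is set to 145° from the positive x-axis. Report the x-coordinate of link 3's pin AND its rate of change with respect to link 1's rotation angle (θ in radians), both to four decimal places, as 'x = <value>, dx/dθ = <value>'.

geometry: r = 55 mm, L = 153 mm, e = 15 mm
crank pin P = (r cos θ, r sin θ) = (-45.053362, 31.546704)
h = r sin θ − e = 31.546704 − 15 = 16.546704
x = r cos θ + √(L² − h²) = -45.053362 + 152.102619 = 107.049256
dx/dθ = −r sin θ − h·r cos θ/√(L² − h²) (θ in radians; h = 16.546704) = -26.645509

x = 107.0493, dx/dθ = -26.6455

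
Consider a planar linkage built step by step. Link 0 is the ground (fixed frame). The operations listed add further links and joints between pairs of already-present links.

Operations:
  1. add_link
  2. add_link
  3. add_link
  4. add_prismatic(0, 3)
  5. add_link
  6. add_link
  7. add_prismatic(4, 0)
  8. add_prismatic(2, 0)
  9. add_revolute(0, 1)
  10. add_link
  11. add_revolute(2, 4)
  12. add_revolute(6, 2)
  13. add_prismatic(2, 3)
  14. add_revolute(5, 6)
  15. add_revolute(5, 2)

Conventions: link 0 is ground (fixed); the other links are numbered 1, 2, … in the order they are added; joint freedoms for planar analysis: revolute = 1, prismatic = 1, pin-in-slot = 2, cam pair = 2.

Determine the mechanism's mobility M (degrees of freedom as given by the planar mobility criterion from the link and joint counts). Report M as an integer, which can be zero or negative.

link 0 = ground. State L|J1|J2 = 1|0|0
+link1  2|0|0
+link2  3|0|0
+link3  4|0|0
P(0,3) f=1→J1  4|1|0
+link4  5|1|0
+link5  6|1|0
P(4,0) f=1→J1  6|2|0
P(2,0) f=1→J1  6|3|0
R(0,1) f=1→J1  6|4|0
+link6  7|4|0
R(2,4) f=1→J1  7|5|0
R(6,2) f=1→J1  7|6|0
P(2,3) f=1→J1  7|7|0
R(5,6) f=1→J1  7|8|0
R(5,2) f=1→J1  7|9|0
M = 3(7−1)−2·9−0 = 18−18−0 = 0

M = 0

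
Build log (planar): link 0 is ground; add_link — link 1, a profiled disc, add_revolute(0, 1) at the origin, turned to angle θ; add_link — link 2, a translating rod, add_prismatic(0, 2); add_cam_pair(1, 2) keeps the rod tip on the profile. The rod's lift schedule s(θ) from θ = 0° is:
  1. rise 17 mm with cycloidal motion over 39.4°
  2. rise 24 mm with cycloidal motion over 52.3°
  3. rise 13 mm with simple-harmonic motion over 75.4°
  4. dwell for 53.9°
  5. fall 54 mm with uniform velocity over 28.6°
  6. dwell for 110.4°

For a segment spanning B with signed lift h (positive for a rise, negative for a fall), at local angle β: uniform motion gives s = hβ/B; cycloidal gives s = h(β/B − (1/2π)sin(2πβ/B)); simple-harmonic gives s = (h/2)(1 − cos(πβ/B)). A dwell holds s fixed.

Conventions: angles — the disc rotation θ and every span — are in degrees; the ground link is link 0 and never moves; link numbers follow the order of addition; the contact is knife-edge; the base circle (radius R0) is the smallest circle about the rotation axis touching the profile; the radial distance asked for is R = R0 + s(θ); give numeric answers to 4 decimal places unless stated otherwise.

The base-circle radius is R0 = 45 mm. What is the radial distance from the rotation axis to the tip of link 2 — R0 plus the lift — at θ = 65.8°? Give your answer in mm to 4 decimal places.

seg 1 [0°–39.4°] cycloidal, h=17: full span → s += 17 → s = 17.0000
seg 2 [39.4°–91.7°] cycloidal, h=24: θ=65.8° here. β=26.4, B=52.3. 24·(0.5048 − sin(2π·0.5048)/(2π)) = 12.2294 → s = 29.2294
R = R0 + s = 45 + 29.2294 = 74.2294

74.2294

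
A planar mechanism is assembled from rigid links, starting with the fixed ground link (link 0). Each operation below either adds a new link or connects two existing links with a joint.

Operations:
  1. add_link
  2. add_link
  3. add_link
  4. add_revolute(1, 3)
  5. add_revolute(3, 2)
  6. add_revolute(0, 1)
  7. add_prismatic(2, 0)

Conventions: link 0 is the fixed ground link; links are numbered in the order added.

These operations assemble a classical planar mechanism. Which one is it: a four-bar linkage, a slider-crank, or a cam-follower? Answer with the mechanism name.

links: 4 (incl. ground); joints: 3 revolute, 1 prismatic, 0 higher (cam) pair, forming one closed loop
4 links, 3 revolutes + 1 prismatic in one loop → slider-crank

slider-crank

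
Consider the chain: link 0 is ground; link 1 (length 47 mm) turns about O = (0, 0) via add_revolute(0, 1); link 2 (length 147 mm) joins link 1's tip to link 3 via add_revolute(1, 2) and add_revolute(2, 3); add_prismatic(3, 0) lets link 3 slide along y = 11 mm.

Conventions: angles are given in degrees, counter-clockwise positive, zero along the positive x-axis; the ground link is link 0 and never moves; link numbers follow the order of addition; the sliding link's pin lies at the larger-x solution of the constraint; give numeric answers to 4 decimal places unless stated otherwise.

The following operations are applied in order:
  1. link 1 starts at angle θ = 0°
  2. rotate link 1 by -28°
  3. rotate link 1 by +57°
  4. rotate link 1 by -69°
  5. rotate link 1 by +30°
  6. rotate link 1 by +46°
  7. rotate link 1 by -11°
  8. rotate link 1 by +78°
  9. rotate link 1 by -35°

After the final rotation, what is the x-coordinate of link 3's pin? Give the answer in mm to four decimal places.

geometry: r = 47 mm, L = 147 mm, e = 11 mm; θ starts at 0°
rotate link 1 by -28°: θ ← 0° -28° = -28°
rotate link 1 by +57°: θ ← -28° +57° = 29°
rotate link 1 by -69°: θ ← 29° -69° = -40°
rotate link 1 by +30°: θ ← -40° +30° = -10°
rotate link 1 by +46°: θ ← -10° +46° = 36°
rotate link 1 by -11°: θ ← 36° -11° = 25°
rotate link 1 by +78°: θ ← 25° +78° = 103°
rotate link 1 by -35°: θ ← 103° -35° = 68°
crank pin P = (r cos θ, r sin θ) = (17.606510, 43.577641)
h = r sin θ − e = 43.577641 − 11 = 32.577641
x = r cos θ + √(L² − h²) = 17.606510 + 143.344680 = 160.951190

160.9512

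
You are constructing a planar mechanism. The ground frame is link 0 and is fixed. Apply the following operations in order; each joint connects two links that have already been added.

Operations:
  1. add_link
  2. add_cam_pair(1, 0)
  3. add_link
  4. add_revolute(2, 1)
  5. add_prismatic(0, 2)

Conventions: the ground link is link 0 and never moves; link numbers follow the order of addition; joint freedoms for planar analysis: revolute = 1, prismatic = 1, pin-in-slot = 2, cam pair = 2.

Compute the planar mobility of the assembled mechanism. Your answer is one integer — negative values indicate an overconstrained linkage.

link 0 = ground. State L|J1|J2 = 1|0|0
+link1  2|0|0
C(1,0) f=2→J2  2|0|1
+link2  3|0|1
R(2,1) f=1→J1  3|1|1
P(0,2) f=1→J1  3|2|1
M = 3(3−1)−2·2−1 = 6−4−1 = 1

M = 1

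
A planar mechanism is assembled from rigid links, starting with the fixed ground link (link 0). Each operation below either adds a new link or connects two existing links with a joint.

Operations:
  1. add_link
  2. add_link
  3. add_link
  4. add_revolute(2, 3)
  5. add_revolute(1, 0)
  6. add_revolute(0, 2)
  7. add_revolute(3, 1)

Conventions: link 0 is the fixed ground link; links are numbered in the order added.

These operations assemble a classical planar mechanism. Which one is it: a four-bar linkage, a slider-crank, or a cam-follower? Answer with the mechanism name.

links: 4 (incl. ground); joints: 4 revolute, 0 prismatic, 0 higher (cam) pair, forming one closed loop
4 links in a single 4R loop → four-bar linkage

four-bar linkage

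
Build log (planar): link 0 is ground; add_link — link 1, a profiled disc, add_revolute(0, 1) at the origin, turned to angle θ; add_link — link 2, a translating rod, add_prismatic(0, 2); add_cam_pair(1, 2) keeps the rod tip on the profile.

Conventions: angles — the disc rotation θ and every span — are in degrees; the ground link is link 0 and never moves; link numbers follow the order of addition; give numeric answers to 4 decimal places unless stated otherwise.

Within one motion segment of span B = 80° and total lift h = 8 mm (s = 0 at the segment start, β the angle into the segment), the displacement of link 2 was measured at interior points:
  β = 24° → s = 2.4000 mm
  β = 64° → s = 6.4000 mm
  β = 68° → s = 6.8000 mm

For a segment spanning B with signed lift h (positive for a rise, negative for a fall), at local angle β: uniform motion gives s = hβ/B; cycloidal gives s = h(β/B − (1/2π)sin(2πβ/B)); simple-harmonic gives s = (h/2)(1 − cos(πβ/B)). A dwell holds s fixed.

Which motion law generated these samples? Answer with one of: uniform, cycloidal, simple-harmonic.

candidates at β/B = r: uniform s = h·r (linear in β); cycloidal s = h·(r − sin(2πr)/(2π)); simple-harmonic s = (h/2)(1 − cos(πr))
β=24°: printed 2.4000 | uniform 2.4000, cycloidal 1.1891, simple-harmonic 1.6489
β=64°: printed 6.4000 | uniform 6.4000, cycloidal 7.6109, simple-harmonic 7.2361
β=68°: printed 6.8000 | uniform 6.8000, cycloidal 7.8301, simple-harmonic 7.5640
only one law matches every sample → uniform

uniform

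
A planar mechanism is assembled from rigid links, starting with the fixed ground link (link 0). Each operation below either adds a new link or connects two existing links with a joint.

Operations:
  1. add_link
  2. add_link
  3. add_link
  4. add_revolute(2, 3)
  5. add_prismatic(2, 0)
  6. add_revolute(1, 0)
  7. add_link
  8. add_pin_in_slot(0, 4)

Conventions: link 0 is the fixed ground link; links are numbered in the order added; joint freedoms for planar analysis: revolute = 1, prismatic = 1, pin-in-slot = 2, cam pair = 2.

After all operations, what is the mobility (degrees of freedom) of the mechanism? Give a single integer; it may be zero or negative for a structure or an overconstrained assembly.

L=1 J1=0 J2=0
add link → L=2 J1=0 J2=0
add link → L=3 J1=0 J2=0
add link → L=4 J1=0 J2=0
R@2,3 dof=1 J1 → L=4 J1=1 J2=0
P@2,0 dof=1 J1 → L=4 J1=2 J2=0
R@1,0 dof=1 J1 → L=4 J1=3 J2=0
add link → L=5 J1=3 J2=0
PS@0,4 dof=2 J2 → L=5 J1=3 J2=1
M=3(L−1)−2J1−J2=3·4−2·3−1=5

M = 5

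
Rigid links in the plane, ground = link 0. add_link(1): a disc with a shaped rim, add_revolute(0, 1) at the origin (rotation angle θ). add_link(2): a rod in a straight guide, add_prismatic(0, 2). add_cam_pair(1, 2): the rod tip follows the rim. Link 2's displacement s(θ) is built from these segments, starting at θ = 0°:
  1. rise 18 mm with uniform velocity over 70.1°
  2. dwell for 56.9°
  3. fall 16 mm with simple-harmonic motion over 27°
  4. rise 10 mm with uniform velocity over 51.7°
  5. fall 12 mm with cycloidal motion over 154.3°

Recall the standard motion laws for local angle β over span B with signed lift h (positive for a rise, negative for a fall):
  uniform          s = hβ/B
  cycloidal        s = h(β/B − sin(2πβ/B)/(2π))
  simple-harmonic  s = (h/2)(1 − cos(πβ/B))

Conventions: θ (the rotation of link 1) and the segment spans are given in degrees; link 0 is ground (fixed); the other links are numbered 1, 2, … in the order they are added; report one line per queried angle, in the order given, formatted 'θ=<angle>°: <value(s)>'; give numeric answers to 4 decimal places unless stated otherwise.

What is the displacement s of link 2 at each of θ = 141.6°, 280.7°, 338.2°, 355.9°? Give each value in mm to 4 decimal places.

segment 1 (0° to 70.1°, uniform, h = 18) is passed completely: s = 0.0000 + (18) = 18.0000
segment 2 (70.1° to 127°, dwell): s unchanged at 18.0000
θ = 141.6° falls in segment 3 (127° to 154°, simple-harmonic, h = -16): β = 141.6 − 127 = 14.6°, B = 27°; Δs = -16/2·(1 − cos(π·0.5407)) = -9.0211; s = 18.0000 − 9.0211 = 8.9789
segment 3 (127° to 154°, simple-harmonic, h = -16) is passed completely: s = 18.0000 + (-16) = 2.0000
segment 4 (154° to 205.7°, uniform, h = 10) is passed completely: s = 2.0000 + (10) = 12.0000
θ = 280.7° falls in segment 5 (205.7° to 360°, cycloidal, h = -12): β = 280.7 − 205.7 = 75°, B = 154.3°; Δs = -12·(0.4861 − sin(2π·0.4861)/(2π)) = -5.6658; s = 12.0000 − 5.6658 = 6.3342
θ = 338.2° falls in segment 5 (205.7° to 360°, cycloidal, h = -12): β = 338.2 − 205.7 = 132.5°, B = 154.3°; Δs = -12·(0.8587 − sin(2π·0.8587)/(2π)) = -11.7859; s = 12.0000 − 11.7859 = 0.2141
θ = 355.9° falls in segment 5 (205.7° to 360°, cycloidal, h = -12): β = 355.9 − 205.7 = 150.2°, B = 154.3°; Δs = -12·(0.9734 − sin(2π·0.9734)/(2π)) = -11.9985; s = 12.0000 − 11.9985 = 0.0015

θ=141.6°: 8.9789
θ=280.7°: 6.3342
θ=338.2°: 0.2141
θ=355.9°: 0.0015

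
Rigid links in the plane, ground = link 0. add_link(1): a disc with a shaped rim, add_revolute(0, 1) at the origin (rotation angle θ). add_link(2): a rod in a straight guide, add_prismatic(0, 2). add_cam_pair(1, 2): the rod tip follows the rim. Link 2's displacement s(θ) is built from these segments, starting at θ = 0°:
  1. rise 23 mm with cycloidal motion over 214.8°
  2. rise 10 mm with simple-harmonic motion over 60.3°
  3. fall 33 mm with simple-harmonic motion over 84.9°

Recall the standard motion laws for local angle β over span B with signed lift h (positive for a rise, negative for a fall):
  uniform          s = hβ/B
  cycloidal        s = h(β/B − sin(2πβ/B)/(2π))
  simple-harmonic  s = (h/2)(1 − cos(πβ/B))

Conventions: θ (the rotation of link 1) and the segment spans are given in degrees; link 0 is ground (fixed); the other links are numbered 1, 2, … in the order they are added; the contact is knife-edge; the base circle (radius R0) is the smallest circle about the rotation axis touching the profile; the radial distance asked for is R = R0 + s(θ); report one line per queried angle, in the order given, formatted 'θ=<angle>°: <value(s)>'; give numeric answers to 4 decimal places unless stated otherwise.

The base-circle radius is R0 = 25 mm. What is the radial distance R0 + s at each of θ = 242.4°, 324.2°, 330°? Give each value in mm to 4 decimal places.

segment 1 (0° to 214.8°, cycloidal, h = 23) is passed completely: s = 0.0000 + (23) = 23.0000
θ = 242.4° falls in segment 2 (214.8° to 275.1°, simple-harmonic, h = 10): β = 242.4 − 214.8 = 27.6°, B = 60.3°; Δs = 10/2·(1 − cos(π·0.4577)) = 4.3377; s = 23.0000 + 4.3377 = 27.3377
segment 2 (214.8° to 275.1°, simple-harmonic, h = 10) is passed completely: s = 23.0000 + (10) = 33.0000
θ = 324.2° falls in segment 3 (275.1° to 360°, simple-harmonic, h = -33): β = 324.2 − 275.1 = 49.1°, B = 84.9°; Δs = -33/2·(1 − cos(π·0.5783)) = -20.5194; s = 33.0000 − 20.5194 = 12.4806
θ = 330° falls in segment 3 (275.1° to 360°, simple-harmonic, h = -33): β = 330 − 275.1 = 54.9°, B = 84.9°; Δs = -33/2·(1 − cos(π·0.6466)) = -23.8354; s = 33.0000 − 23.8354 = 9.1646
θ=242.4°: R = R0 + s = 25 + 27.3377 = 52.3377
θ=324.2°: R = R0 + s = 25 + 12.4806 = 37.4806
θ=330°: R = R0 + s = 25 + 9.1646 = 34.1646

θ=242.4°: 52.3377
θ=324.2°: 37.4806
θ=330°: 34.1646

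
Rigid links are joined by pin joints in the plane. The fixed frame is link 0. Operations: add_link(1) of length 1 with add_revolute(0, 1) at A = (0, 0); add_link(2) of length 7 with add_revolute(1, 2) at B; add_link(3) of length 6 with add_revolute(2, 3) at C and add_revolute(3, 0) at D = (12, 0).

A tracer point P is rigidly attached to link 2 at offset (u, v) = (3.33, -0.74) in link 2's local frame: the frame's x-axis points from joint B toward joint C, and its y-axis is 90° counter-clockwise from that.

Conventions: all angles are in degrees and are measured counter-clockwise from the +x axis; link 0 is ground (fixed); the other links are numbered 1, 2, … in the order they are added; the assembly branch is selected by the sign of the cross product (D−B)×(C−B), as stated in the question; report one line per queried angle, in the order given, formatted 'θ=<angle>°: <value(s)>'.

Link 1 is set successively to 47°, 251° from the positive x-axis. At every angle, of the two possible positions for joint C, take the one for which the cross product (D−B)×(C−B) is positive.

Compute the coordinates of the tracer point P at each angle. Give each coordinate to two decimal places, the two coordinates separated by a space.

A=(0,0), D=(12.00,0)
θ=47°: B = A + 1.00·(cos47°, sin47°) = (0.6820, 0.7314)
θ=47°: |BD| = 11.3416
θ=47°: circle(B,7.00) ∩ circle(D,6.00): a=6.2439, h=3.1644
θ=47°:   candidates: C₊=(7.1170,3.4866) cross=35.890; C₋=(6.7089,-2.8291) cross=-35.890
θ=47°:   branch + wants cross > 0 → take C=(7.1170,3.4866) (cross=35.890)
θ=47°: ex = (C−B)/|BC| = (0.9193,0.3936); ey = (-0.3936,0.9193)
θ=47°: P = B + 3.33·ex + -0.74·ey = (4.0345,1.3618)
θ=251°: B = A + 1.00·(cos251°, sin251°) = (-0.3256, -0.9455)
θ=251°: |BD| = 12.3618
θ=251°: circle(B,7.00) ∩ circle(D,6.00): a=6.7067, h=2.0050
θ=251°:   candidates: C₊=(6.2081,1.5666) cross=24.786; C₋=(6.5148,-2.4317) cross=-24.786
θ=251°:   branch + wants cross > 0 → take C=(6.2081,1.5666) (cross=24.786)
θ=251°: ex = (C−B)/|BC| = (0.9334,0.3589); ey = (-0.3589,0.9334)
θ=251°: P = B + 3.33·ex + -0.74·ey = (3.0482,-0.4412)

θ=47°: 4.03 1.36
θ=251°: 3.05 -0.44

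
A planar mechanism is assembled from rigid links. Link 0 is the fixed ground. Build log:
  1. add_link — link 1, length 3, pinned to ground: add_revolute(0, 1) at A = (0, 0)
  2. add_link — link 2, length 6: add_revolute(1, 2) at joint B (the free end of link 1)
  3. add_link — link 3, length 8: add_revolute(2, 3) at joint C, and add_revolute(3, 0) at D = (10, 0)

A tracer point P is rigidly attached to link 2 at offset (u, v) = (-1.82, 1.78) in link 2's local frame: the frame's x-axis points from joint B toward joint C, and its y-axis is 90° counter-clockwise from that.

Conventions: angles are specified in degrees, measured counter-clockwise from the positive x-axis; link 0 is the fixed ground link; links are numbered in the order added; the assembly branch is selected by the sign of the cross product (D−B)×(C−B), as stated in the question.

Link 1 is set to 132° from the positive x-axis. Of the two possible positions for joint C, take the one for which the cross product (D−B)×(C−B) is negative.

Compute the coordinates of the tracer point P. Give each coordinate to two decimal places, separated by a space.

A=(0,0), D=(10.00,0)
B = A + 3.00·(cos132°, sin132°) = (-2.0074, 2.2294)
|BD| = 12.2126
circle(B,6.00) ∩ circle(D,8.00): a=4.9599, h=3.3762
  candidates: C₊=(3.4855,4.6435) cross=41.233; C₋=(2.2529,-1.9955) cross=-41.233
  branch - wants cross < 0 → take C=(2.2529,-1.9955) (cross=-41.233)
ex = (C−B)/|BC| = (0.7100,-0.7042); ey = (0.7042,0.7100)
P = B + -1.82·ex + 1.78·ey = (-2.0463,4.7749)

-2.05 4.77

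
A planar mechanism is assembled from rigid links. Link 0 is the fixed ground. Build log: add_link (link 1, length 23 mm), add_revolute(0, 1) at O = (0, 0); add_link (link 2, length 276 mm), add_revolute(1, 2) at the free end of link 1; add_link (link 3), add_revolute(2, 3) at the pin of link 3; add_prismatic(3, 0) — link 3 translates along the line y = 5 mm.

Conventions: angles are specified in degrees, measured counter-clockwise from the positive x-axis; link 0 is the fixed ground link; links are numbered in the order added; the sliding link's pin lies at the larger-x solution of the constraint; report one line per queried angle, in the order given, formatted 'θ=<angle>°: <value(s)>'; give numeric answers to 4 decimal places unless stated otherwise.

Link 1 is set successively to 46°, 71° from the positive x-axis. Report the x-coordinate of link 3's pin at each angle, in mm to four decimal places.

geometry: r = 23 mm, L = 276 mm, e = 5 mm
θ=46°: crank pin P = (r cos θ, r sin θ) = (15.977143, 16.544815)
θ=46°: h = r sin θ − e = 16.544815 − 5 = 11.544815
θ=46°: x = r cos θ + √(L² − h²) = 15.977143 + 275.758440 = 291.735583
θ=71°: crank pin P = (r cos θ, r sin θ) = (7.488068, 21.746927)
θ=71°: h = r sin θ − e = 21.746927 − 5 = 16.746927
θ=71°: x = r cos θ + √(L² − h²) = 7.488068 + 275.491453 = 282.979520

θ=46°: 291.7356
θ=71°: 282.9795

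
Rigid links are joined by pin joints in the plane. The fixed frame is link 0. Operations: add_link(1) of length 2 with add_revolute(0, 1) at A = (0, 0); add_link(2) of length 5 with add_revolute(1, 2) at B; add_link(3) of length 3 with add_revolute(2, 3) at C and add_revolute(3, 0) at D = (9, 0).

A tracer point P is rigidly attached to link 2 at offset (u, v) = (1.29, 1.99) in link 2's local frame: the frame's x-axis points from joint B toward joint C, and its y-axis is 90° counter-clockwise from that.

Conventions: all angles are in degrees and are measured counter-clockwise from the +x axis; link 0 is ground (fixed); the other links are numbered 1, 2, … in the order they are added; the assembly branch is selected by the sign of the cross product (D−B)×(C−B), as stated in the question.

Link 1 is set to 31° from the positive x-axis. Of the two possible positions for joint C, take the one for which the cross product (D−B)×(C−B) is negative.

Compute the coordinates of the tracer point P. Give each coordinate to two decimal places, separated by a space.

A=(0,0), D=(9.00,0)
B = A + 2.00·(cos31°, sin31°) = (1.7143, 1.0301)
|BD| = 7.3581
circle(B,5.00) ∩ circle(D,3.00): a=4.7663, h=1.5108
  candidates: C₊=(6.6452,1.8587) cross=11.116; C₋=(6.2222,-1.1331) cross=-11.116
  branch - wants cross < 0 → take C=(6.2222,-1.1331) (cross=-11.116)
ex = (C−B)/|BC| = (0.9016,-0.4326); ey = (0.4326,0.9016)
P = B + 1.29·ex + 1.99·ey = (3.7383,2.2661)

3.74 2.27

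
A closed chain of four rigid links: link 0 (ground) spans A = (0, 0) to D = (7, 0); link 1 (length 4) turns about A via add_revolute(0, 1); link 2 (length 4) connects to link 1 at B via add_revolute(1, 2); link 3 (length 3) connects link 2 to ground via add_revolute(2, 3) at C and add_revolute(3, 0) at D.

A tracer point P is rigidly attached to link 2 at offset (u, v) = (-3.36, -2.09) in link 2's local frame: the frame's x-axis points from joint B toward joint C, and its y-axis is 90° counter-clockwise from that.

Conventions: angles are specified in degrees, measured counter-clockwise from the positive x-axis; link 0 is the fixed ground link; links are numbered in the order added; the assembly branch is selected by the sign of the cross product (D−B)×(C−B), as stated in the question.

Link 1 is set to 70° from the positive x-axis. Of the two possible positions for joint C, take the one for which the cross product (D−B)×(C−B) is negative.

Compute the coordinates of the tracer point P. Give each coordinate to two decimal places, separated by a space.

A=(0,0), D=(7.00,0)
B = A + 4.00·(cos70°, sin70°) = (1.3681, 3.7588)
|BD| = 6.7710
circle(B,4.00) ∩ circle(D,3.00): a=3.9024, h=0.8781
  candidates: C₊=(5.1015,2.3228) cross=5.946; C₋=(4.1265,0.8620) cross=-5.946
  branch - wants cross < 0 → take C=(4.1265,0.8620) (cross=-5.946)
ex = (C−B)/|BC| = (0.6896,-0.7242); ey = (0.7242,0.6896)
P = B + -3.36·ex + -2.09·ey = (-2.4625,4.7507)

-2.46 4.75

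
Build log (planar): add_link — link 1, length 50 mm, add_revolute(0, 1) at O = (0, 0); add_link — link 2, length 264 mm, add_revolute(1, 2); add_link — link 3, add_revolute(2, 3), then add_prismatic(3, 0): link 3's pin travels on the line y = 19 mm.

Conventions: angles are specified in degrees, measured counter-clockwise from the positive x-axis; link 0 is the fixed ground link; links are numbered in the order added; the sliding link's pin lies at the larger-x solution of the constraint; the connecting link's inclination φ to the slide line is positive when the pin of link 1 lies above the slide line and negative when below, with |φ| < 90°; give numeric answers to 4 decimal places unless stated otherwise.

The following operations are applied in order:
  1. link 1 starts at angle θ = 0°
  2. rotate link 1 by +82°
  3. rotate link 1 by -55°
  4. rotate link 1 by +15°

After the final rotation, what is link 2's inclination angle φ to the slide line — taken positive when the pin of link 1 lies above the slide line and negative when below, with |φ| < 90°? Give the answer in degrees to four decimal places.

geometry: r = 50 mm, L = 264 mm, e = 19 mm; θ starts at 0°
rotate link 1 by +82°: θ ← 0° +82° = 82°
rotate link 1 by -55°: θ ← 82° -55° = 27°
rotate link 1 by +15°: θ ← 27° +15° = 42°
h = r sin θ − e = 33.456530 − 19 = 14.456530
sin φ = h / L = 14.456530 / 264 = 0.05475958
φ = arcsin(0.05475958) = 3.139063°

3.1391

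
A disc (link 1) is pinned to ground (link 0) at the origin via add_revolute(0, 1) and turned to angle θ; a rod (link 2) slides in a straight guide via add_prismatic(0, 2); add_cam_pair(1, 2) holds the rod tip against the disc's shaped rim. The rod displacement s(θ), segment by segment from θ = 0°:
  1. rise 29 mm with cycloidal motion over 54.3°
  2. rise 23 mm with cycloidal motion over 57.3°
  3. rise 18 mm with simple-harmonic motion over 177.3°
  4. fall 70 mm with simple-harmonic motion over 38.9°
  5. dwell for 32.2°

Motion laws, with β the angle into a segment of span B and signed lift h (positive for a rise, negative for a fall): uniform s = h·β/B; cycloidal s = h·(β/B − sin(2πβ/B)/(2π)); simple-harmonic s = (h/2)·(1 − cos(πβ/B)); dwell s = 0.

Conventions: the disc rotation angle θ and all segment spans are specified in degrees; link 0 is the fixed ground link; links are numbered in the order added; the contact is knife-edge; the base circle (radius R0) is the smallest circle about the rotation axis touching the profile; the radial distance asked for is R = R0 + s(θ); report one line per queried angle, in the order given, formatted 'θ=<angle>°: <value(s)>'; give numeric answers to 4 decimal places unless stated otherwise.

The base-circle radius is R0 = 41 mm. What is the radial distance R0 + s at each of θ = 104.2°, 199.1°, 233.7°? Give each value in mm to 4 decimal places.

segment 1 (0° to 54.3°, cycloidal, h = 29) is passed completely: s = 0.0000 + (29) = 29.0000
θ = 104.2° falls in segment 2 (54.3° to 111.6°, cycloidal, h = 23): β = 104.2 − 54.3 = 49.9°, B = 57.3°; Δs = 23·(0.8709 − sin(2π·0.8709)/(2π)) = 22.6846; s = 29.0000 + 22.6846 = 51.6846
segment 2 (54.3° to 111.6°, cycloidal, h = 23) is passed completely: s = 29.0000 + (23) = 52.0000
θ = 199.1° falls in segment 3 (111.6° to 288.9°, simple-harmonic, h = 18): β = 199.1 − 111.6 = 87.5°, B = 177.3°; Δs = 18/2·(1 − cos(π·0.4935)) = 8.8166; s = 52.0000 + 8.8166 = 60.8166
θ = 233.7° falls in segment 3 (111.6° to 288.9°, simple-harmonic, h = 18): β = 233.7 − 111.6 = 122.1°, B = 177.3°; Δs = 18/2·(1 − cos(π·0.6887)) = 14.0274; s = 52.0000 + 14.0274 = 66.0274
θ=104.2°: R = R0 + s = 41 + 51.6846 = 92.6846
θ=199.1°: R = R0 + s = 41 + 60.8166 = 101.8166
θ=233.7°: R = R0 + s = 41 + 66.0274 = 107.0274

θ=104.2°: 92.6846
θ=199.1°: 101.8166
θ=233.7°: 107.0274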